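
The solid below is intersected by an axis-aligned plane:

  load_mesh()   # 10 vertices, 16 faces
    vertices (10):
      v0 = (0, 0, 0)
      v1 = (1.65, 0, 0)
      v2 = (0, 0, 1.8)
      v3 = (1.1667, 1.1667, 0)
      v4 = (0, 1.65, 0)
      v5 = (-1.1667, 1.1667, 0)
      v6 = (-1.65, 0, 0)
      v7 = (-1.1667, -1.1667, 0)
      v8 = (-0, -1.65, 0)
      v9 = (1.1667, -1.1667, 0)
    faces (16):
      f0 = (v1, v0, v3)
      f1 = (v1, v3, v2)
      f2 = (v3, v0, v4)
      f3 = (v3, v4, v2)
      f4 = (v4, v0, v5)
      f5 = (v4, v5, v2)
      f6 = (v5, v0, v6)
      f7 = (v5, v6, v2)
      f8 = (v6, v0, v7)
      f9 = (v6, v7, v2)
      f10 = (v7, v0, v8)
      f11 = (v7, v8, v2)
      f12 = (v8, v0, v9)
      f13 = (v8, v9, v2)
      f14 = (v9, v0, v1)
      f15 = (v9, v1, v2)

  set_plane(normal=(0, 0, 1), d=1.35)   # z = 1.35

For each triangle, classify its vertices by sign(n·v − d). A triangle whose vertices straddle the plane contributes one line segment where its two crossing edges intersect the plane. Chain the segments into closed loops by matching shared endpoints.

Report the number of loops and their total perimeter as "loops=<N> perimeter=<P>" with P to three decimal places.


loops=1 perimeter=2.526

Straddling triangles (8 of 16):
  (v1,v3,v2) [--+] → (0.291675, 0.291675, 1.35)–(0.4125, 0, 1.35)  len=0.3157
  (v3,v4,v2) [--+] → (0, 0.4125, 1.35)–(0.291675, 0.291675, 1.35)  len=0.3157
  (v4,v5,v2) [--+] → (-0.291675, 0.291675, 1.35)–(0, 0.4125, 1.35)  len=0.3157
  (v5,v6,v2) [--+] → (-0.4125, 0, 1.35)–(-0.291675, 0.291675, 1.35)  len=0.3157
  (v6,v7,v2) [--+] → (-0.291675, -0.291675, 1.35)–(-0.4125, 0, 1.35)  len=0.3157
  (v7,v8,v2) [--+] → (0, -0.4125, 1.35)–(-0.291675, -0.291675, 1.35)  len=0.3157
  (v8,v9,v2) [--+] → (0.291675, -0.291675, 1.35)–(0, -0.4125, 1.35)  len=0.3157
  (v9,v1,v2) [--+] → (0.4125, 0, 1.35)–(0.291675, -0.291675, 1.35)  len=0.3157

Chained into 1 loop(s):
  loop 1: 8 segments, perimeter = 2.5257
Total perimeter = 2.526


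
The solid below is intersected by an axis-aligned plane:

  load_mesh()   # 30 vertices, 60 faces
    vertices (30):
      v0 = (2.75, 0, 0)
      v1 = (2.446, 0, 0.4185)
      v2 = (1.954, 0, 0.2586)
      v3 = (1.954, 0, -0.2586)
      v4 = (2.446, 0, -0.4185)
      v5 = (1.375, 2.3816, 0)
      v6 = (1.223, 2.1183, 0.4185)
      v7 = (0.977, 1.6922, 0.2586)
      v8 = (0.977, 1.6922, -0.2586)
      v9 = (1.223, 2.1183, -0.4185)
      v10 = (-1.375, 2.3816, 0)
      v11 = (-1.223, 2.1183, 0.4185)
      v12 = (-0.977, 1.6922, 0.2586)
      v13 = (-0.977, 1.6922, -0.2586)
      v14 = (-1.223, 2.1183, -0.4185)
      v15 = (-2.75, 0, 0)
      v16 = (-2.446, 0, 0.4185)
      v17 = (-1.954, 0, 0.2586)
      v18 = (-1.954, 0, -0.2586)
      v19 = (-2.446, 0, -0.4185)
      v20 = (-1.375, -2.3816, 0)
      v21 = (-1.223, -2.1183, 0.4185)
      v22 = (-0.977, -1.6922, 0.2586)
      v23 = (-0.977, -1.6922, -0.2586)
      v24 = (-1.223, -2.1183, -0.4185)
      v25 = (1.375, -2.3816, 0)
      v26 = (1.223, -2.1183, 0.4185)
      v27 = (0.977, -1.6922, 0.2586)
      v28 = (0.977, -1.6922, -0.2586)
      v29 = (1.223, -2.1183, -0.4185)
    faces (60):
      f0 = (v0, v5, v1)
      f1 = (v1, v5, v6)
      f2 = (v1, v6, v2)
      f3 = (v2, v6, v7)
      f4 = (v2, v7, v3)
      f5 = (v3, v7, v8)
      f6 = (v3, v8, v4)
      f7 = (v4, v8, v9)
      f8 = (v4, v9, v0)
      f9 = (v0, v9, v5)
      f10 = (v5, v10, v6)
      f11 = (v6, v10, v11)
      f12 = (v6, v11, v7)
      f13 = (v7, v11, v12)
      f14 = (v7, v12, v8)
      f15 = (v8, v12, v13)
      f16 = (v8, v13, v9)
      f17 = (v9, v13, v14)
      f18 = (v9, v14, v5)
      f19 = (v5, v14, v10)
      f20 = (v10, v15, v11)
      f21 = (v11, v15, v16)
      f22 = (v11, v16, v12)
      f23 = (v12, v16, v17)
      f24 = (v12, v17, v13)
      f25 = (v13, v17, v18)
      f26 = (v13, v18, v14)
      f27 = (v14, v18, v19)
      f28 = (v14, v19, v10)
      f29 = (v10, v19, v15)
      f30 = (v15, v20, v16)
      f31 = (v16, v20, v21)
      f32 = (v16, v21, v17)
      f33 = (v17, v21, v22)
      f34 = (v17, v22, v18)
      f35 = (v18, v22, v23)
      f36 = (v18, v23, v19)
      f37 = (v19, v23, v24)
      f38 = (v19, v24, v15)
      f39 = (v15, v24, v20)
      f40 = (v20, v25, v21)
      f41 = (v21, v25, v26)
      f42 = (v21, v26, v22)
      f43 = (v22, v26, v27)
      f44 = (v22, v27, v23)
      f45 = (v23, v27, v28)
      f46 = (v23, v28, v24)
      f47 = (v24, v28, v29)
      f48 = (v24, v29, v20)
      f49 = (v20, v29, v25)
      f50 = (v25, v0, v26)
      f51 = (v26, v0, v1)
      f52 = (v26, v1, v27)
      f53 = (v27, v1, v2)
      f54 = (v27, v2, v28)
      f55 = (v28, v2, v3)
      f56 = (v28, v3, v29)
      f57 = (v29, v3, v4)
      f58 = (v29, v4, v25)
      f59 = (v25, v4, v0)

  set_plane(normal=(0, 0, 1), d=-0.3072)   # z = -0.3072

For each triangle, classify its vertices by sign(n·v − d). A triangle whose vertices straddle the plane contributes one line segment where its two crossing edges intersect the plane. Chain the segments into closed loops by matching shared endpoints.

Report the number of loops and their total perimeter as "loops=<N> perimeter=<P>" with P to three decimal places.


loops=2 perimeter=27.782

Straddling triangles (24 of 60):
  (v3,v8,v4) [++-] → (1.42349, 1.17787, -0.3072)–(2.10354, 0, -0.3072)  len=1.3601
  (v4,v8,v9) [-+-] → (1.42349, 1.17787, -0.3072)–(1.05177, 1.82171, -0.3072)  len=0.7434
  (v4,v9,v0) [--+] → (1.62911, 1.55494, -0.3072)–(2.52685, 0, -0.3072)  len=1.7955
  (v0,v9,v5) [+-+] → (1.62911, 1.55494, -0.3072)–(1.26342, 2.18832, -0.3072)  len=0.7314
  (v8,v13,v9) [++-] → (-0.308332, 1.82171, -0.3072)–(1.05177, 1.82171, -0.3072)  len=1.3601
  (v9,v13,v14) [-+-] → (-0.308332, 1.82171, -0.3072)–(-1.05177, 1.82171, -0.3072)  len=0.7434
  (v9,v14,v5) [--+] → (-0.532062, 2.18832, -0.3072)–(1.26342, 2.18832, -0.3072)  len=1.7955
  (v5,v14,v10) [+-+] → (-0.532062, 2.18832, -0.3072)–(-1.26342, 2.18832, -0.3072)  len=0.7314
  (v13,v18,v14) [++-] → (-1.73182, 0.643836, -0.3072)–(-1.05177, 1.82171, -0.3072)  len=1.3601
  (v14,v18,v19) [-+-] → (-1.73182, 0.643836, -0.3072)–(-2.10354, 0, -0.3072)  len=0.7434
  (v14,v19,v10) [--+] → (-2.16117, 0.633386, -0.3072)–(-1.26342, 2.18832, -0.3072)  len=1.7955
  (v10,v19,v15) [+-+] → (-2.16117, 0.633386, -0.3072)–(-2.52685, 0, -0.3072)  len=0.7314
  (v18,v23,v19) [++-] → (-1.42349, -1.17787, -0.3072)–(-2.10354, 0, -0.3072)  len=1.3601
  (v19,v23,v24) [-+-] → (-1.42349, -1.17787, -0.3072)–(-1.05177, -1.82171, -0.3072)  len=0.7434
  (v19,v24,v15) [--+] → (-1.62911, -1.55494, -0.3072)–(-2.52685, 0, -0.3072)  len=1.7955
  (v15,v24,v20) [+-+] → (-1.62911, -1.55494, -0.3072)–(-1.26342, -2.18832, -0.3072)  len=0.7314
  (v23,v28,v24) [++-] → (0.308332, -1.82171, -0.3072)–(-1.05177, -1.82171, -0.3072)  len=1.3601
  (v24,v28,v29) [-+-] → (0.308332, -1.82171, -0.3072)–(1.05177, -1.82171, -0.3072)  len=0.7434
  (v24,v29,v20) [--+] → (0.532062, -2.18832, -0.3072)–(-1.26342, -2.18832, -0.3072)  len=1.7955
  (v20,v29,v25) [+-+] → (0.532062, -2.18832, -0.3072)–(1.26342, -2.18832, -0.3072)  len=0.7314
  (v28,v3,v29) [++-] → (1.73182, -0.643836, -0.3072)–(1.05177, -1.82171, -0.3072)  len=1.3601
  (v29,v3,v4) [-+-] → (1.73182, -0.643836, -0.3072)–(2.10354, 0, -0.3072)  len=0.7434
  (v29,v4,v25) [--+] → (2.16117, -0.633386, -0.3072)–(1.26342, -2.18832, -0.3072)  len=1.7955
  (v25,v4,v0) [+-+] → (2.16117, -0.633386, -0.3072)–(2.52685, 0, -0.3072)  len=0.7314

Chained into 2 loop(s):
  loop 1: 12 segments, perimeter = 12.6212
  loop 2: 12 segments, perimeter = 15.1611
Total perimeter = 27.782


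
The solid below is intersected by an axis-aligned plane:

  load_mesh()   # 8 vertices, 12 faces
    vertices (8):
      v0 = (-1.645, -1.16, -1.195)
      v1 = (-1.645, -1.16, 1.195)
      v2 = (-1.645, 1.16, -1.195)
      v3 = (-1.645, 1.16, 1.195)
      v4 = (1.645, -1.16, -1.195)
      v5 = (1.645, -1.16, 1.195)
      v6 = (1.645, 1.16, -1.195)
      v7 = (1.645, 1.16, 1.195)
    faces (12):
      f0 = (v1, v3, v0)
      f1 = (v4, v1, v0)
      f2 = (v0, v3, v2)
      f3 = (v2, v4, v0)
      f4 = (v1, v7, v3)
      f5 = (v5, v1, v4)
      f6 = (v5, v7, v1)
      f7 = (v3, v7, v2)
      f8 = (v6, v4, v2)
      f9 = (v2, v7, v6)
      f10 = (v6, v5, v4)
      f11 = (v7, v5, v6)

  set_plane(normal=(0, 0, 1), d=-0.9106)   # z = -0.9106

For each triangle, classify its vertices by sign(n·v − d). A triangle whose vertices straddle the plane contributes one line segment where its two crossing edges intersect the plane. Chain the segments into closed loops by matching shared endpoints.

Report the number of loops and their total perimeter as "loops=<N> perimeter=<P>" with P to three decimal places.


loops=1 perimeter=11.220

Straddling triangles (8 of 12):
  (v1,v3,v0) [++-] → (-1.645, -0.88393, -0.9106)–(-1.645, -1.16, -0.9106)  len=0.2761
  (v4,v1,v0) [-+-] → (1.2535, -1.16, -0.9106)–(-1.645, -1.16, -0.9106)  len=2.8985
  (v0,v3,v2) [-+-] → (-1.645, -0.88393, -0.9106)–(-1.645, 1.16, -0.9106)  len=2.0439
  (v5,v1,v4) [++-] → (1.2535, -1.16, -0.9106)–(1.645, -1.16, -0.9106)  len=0.3915
  (v3,v7,v2) [++-] → (-1.2535, 1.16, -0.9106)–(-1.645, 1.16, -0.9106)  len=0.3915
  (v2,v7,v6) [-+-] → (-1.2535, 1.16, -0.9106)–(1.645, 1.16, -0.9106)  len=2.8985
  (v6,v5,v4) [-+-] → (1.645, 0.88393, -0.9106)–(1.645, -1.16, -0.9106)  len=2.0439
  (v7,v5,v6) [++-] → (1.645, 0.88393, -0.9106)–(1.645, 1.16, -0.9106)  len=0.2761

Chained into 1 loop(s):
  loop 1: 8 segments, perimeter = 11.2200
Total perimeter = 11.220


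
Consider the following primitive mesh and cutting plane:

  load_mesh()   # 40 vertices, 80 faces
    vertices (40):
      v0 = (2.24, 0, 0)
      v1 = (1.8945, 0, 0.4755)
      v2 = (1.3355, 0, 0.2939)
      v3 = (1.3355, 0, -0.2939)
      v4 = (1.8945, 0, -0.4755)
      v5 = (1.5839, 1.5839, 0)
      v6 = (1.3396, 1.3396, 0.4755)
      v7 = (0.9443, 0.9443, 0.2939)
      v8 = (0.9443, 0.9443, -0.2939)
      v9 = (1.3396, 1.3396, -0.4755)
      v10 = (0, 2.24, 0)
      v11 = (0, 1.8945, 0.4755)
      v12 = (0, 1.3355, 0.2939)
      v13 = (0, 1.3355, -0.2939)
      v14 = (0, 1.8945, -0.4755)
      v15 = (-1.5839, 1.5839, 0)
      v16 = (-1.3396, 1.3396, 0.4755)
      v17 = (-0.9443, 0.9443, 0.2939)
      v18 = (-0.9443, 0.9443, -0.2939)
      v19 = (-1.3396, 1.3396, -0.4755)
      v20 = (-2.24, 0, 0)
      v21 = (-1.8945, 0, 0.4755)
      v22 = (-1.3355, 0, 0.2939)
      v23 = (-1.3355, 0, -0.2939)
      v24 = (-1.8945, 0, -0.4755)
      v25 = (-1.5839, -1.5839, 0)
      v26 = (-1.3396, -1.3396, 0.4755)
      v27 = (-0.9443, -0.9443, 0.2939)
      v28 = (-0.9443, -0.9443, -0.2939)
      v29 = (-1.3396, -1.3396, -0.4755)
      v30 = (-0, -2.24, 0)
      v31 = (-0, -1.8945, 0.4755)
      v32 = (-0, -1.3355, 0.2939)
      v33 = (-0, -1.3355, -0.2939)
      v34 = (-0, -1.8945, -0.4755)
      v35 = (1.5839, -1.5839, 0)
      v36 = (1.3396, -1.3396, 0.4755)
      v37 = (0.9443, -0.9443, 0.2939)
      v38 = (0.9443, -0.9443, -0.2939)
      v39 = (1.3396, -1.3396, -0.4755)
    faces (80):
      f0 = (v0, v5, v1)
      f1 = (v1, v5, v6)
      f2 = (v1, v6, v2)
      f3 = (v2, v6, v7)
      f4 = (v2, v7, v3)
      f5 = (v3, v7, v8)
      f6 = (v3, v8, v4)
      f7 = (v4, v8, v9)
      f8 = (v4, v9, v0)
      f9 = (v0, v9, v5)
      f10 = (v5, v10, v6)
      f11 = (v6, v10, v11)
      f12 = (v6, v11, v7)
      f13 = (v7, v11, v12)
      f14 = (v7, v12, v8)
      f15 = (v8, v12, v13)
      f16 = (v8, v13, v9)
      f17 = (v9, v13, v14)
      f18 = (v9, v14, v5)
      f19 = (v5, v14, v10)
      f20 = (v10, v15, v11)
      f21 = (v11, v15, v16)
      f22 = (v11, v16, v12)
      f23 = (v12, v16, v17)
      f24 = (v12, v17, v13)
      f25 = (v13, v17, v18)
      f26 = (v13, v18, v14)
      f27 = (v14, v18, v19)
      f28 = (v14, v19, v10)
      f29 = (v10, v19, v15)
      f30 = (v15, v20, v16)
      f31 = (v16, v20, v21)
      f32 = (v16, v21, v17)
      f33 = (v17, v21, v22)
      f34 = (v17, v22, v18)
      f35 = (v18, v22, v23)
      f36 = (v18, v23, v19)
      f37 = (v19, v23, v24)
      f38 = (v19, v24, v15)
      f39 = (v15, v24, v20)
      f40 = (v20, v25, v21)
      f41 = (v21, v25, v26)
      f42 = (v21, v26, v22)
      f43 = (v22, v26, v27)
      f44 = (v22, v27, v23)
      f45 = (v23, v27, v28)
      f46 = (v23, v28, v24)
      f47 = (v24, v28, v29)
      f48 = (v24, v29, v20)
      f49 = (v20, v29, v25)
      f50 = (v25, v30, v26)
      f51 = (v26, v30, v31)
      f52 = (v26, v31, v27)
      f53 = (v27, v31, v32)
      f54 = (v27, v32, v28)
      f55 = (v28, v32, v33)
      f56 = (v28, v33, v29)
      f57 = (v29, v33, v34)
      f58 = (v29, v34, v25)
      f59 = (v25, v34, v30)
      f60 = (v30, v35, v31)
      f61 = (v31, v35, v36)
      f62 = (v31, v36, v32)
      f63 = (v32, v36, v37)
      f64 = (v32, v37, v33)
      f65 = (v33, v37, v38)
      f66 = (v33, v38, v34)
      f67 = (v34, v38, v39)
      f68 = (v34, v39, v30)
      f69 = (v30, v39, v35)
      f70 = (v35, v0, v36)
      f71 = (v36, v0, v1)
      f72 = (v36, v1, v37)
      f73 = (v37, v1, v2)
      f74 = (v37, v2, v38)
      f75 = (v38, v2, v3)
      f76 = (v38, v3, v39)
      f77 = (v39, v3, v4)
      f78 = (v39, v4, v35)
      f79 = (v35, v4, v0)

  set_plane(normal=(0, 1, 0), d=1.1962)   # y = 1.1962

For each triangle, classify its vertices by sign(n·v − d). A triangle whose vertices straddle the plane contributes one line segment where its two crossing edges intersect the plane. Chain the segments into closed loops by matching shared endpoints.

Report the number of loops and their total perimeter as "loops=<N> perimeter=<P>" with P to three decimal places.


Straddling triangles (24 of 80):
  (v0,v5,v1) [-+-] → (1.7445, 1.1962, 0)–(1.65993, 1.1962, 0.116391)  len=0.1439
  (v1,v5,v6) [-++] → (1.65993, 1.1962, 0.116391)–(1.399, 1.1962, 0.4755)  len=0.4439
  (v1,v6,v2) [-+-] → (1.399, 1.1962, 0.4755)–(1.33916, 1.1962, 0.45606)  len=0.0629
  (v2,v6,v7) [-+-] → (1.33916, 1.1962, 0.45606)–(1.1962, 1.1962, 0.409622)  len=0.1503
  (v4,v8,v9) [--+] → (1.1962, 1.1962, -0.409622)–(1.399, 1.1962, -0.4755)  len=0.2132
  (v4,v9,v0) [-+-] → (1.399, 1.1962, -0.4755)–(1.43599, 1.1962, -0.424599)  len=0.0629
  (v0,v9,v5) [-++] → (1.43599, 1.1962, -0.424599)–(1.7445, 1.1962, 0)  len=0.5248
  (v6,v11,v7) [++-] → (0.693964, 1.1962, 0.342043)–(1.1962, 1.1962, 0.409622)  len=0.5068
  (v7,v11,v12) [-++] → (0.693964, 1.1962, 0.342043)–(0.33625, 1.1962, 0.2939)  len=0.3609
  (v7,v12,v8) [-+-] → (0.33625, 1.1962, 0.2939)–(0.33625, 1.1962, 0.0845939)  len=0.2093
  (v8,v12,v13) [-++] → (0.33625, 1.1962, 0.0845939)–(0.33625, 1.1962, -0.2939)  len=0.3785
  (v8,v13,v9) [-++] → (0.33625, 1.1962, -0.2939)–(1.1962, 1.1962, -0.409622)  len=0.8677
  (v12,v16,v17) [++-] → (-1.1962, 1.1962, 0.409622)–(-0.33625, 1.1962, 0.2939)  len=0.8677
  (v12,v17,v13) [+-+] → (-0.33625, 1.1962, 0.2939)–(-0.33625, 1.1962, -0.0845939)  len=0.3785
  (v13,v17,v18) [+--] → (-0.33625, 1.1962, -0.0845939)–(-0.33625, 1.1962, -0.2939)  len=0.2093
  (v13,v18,v14) [+-+] → (-0.33625, 1.1962, -0.2939)–(-0.693964, 1.1962, -0.342043)  len=0.3609
  (v14,v18,v19) [+-+] → (-0.693964, 1.1962, -0.342043)–(-1.1962, 1.1962, -0.409622)  len=0.5068
  (v15,v20,v16) [+-+] → (-1.7445, 1.1962, 0)–(-1.43599, 1.1962, 0.424599)  len=0.5248
  (v16,v20,v21) [+--] → (-1.43599, 1.1962, 0.424599)–(-1.399, 1.1962, 0.4755)  len=0.0629
  (v16,v21,v17) [+--] → (-1.399, 1.1962, 0.4755)–(-1.1962, 1.1962, 0.409622)  len=0.2132
  (v18,v23,v19) [--+] → (-1.33916, 1.1962, -0.45606)–(-1.1962, 1.1962, -0.409622)  len=0.1503
  (v19,v23,v24) [+--] → (-1.33916, 1.1962, -0.45606)–(-1.399, 1.1962, -0.4755)  len=0.0629
  (v19,v24,v15) [+-+] → (-1.399, 1.1962, -0.4755)–(-1.65993, 1.1962, -0.116391)  len=0.4439
  (v15,v24,v20) [+--] → (-1.65993, 1.1962, -0.116391)–(-1.7445, 1.1962, 0)  len=0.1439

Chained into 2 loop(s):
  loop 1: 12 segments, perimeter = 3.9252
  loop 2: 12 segments, perimeter = 3.9252
Total perimeter = 7.850

loops=2 perimeter=7.850


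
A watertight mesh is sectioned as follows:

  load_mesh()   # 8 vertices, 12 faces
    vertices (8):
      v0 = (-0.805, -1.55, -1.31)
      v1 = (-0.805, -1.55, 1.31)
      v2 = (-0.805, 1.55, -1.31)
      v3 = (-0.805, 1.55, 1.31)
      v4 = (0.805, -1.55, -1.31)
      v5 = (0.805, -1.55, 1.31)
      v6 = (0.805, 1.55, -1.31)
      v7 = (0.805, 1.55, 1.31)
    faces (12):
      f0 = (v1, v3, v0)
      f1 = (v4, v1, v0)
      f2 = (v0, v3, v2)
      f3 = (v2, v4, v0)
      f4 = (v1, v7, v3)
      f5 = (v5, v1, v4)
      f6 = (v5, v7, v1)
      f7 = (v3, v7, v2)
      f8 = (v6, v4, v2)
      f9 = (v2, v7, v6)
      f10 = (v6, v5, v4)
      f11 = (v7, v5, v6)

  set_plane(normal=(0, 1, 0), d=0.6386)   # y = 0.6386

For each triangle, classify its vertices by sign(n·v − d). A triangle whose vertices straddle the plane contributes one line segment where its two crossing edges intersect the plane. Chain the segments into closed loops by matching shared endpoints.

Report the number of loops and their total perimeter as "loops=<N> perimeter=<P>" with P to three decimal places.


Straddling triangles (8 of 12):
  (v1,v3,v0) [-+-] → (-0.805, 0.6386, 1.31)–(-0.805, 0.6386, 0.53972)  len=0.7703
  (v0,v3,v2) [-++] → (-0.805, 0.6386, 0.53972)–(-0.805, 0.6386, -1.31)  len=1.8497
  (v2,v4,v0) [+--] → (-0.33166, 0.6386, -1.31)–(-0.805, 0.6386, -1.31)  len=0.4733
  (v1,v7,v3) [-++] → (0.33166, 0.6386, 1.31)–(-0.805, 0.6386, 1.31)  len=1.1367
  (v5,v7,v1) [-+-] → (0.805, 0.6386, 1.31)–(0.33166, 0.6386, 1.31)  len=0.4733
  (v6,v4,v2) [+-+] → (0.805, 0.6386, -1.31)–(-0.33166, 0.6386, -1.31)  len=1.1367
  (v6,v5,v4) [+--] → (0.805, 0.6386, -0.53972)–(0.805, 0.6386, -1.31)  len=0.7703
  (v7,v5,v6) [+-+] → (0.805, 0.6386, 1.31)–(0.805, 0.6386, -0.53972)  len=1.8497

Chained into 1 loop(s):
  loop 1: 8 segments, perimeter = 8.4600
Total perimeter = 8.460

loops=1 perimeter=8.460


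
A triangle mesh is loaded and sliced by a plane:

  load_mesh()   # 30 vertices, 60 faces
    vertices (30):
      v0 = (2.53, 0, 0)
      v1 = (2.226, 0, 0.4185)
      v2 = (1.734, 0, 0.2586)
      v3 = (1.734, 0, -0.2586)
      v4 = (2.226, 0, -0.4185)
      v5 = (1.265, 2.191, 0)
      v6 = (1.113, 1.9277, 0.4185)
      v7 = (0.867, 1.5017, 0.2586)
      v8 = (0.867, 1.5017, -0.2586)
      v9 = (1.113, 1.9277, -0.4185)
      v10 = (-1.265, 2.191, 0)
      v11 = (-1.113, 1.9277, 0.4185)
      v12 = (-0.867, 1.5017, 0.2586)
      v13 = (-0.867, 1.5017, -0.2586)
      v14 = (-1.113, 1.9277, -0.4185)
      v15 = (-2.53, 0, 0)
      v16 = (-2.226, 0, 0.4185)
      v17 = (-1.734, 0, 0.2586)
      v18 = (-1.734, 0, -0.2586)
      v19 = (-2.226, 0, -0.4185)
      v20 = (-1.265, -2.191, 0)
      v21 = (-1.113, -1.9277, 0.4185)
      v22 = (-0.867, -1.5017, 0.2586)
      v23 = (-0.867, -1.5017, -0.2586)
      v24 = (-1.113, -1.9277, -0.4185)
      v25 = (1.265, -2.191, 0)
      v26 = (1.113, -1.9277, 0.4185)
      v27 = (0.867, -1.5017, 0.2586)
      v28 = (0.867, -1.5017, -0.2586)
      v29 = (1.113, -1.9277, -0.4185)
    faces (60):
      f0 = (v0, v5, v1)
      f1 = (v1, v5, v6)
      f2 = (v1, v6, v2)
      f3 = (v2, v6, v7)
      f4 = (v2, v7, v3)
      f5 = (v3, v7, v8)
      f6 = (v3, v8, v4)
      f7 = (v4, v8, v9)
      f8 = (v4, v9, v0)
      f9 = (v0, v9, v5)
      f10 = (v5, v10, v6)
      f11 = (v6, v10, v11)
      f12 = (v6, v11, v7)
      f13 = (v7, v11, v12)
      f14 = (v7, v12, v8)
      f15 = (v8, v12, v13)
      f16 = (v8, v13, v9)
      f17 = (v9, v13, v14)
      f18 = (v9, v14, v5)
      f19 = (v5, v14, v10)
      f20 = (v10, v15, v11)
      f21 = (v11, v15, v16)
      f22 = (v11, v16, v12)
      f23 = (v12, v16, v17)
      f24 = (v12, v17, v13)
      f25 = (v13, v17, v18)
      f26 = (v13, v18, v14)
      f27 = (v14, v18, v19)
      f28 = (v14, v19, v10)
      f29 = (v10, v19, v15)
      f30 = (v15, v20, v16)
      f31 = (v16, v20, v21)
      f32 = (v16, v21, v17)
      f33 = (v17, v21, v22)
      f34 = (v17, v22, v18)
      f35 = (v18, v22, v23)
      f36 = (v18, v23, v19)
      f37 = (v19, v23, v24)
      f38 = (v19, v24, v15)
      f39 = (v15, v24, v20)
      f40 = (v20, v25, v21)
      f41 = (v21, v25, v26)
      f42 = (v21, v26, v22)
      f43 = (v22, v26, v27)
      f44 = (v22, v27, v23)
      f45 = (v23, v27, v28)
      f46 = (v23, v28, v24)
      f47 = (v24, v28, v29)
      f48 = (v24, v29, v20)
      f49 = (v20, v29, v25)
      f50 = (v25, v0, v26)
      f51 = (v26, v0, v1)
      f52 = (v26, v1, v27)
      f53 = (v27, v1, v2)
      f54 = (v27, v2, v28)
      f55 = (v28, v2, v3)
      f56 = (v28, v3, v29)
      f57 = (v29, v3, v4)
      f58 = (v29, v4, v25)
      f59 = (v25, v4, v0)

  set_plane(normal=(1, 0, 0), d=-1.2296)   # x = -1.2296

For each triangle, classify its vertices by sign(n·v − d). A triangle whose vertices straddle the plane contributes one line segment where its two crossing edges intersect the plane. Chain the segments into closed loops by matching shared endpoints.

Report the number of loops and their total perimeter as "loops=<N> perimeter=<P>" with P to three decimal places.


loops=2 perimeter=7.027

Straddling triangles (24 of 60):
  (v5,v10,v6) [+-+] → (-1.2296, 2.191, 0)–(-1.2296, 2.18708, 0.00622998)  len=0.0074
  (v6,v10,v11) [+-+] → (-1.2296, 2.18708, 0.00622998)–(-1.2296, 2.12968, 0.0974664)  len=0.1078
  (v5,v14,v10) [++-] → (-1.2296, 2.12968, -0.0974664)–(-1.2296, 2.191, 0)  len=0.1152
  (v10,v15,v11) [--+] → (-1.2296, 1.76908, 0.384063)–(-1.2296, 2.12968, 0.0974664)  len=0.4606
  (v11,v15,v16) [+--] → (-1.2296, 1.76908, 0.384063)–(-1.2296, 1.72575, 0.4185)  len=0.0553
  (v11,v16,v12) [+-+] → (-1.2296, 1.72575, 0.4185)–(-1.2296, 1.10103, 0.301264)  len=0.6356
  (v12,v16,v17) [+--] → (-1.2296, 1.10103, 0.301264)–(-1.2296, 0.873653, 0.2586)  len=0.2313
  (v12,v17,v13) [+-+] → (-1.2296, 0.873653, 0.2586)–(-1.2296, 0.873653, -0.0422947)  len=0.3009
  (v13,v17,v18) [+--] → (-1.2296, 0.873653, -0.0422947)–(-1.2296, 0.873653, -0.2586)  len=0.2163
  (v13,v18,v14) [+-+] → (-1.2296, 0.873653, -0.2586)–(-1.2296, 1.56575, -0.388477)  len=0.7042
  (v14,v18,v19) [+--] → (-1.2296, 1.56575, -0.388477)–(-1.2296, 1.72575, -0.4185)  len=0.1628
  (v14,v19,v10) [+--] → (-1.2296, 1.72575, -0.4185)–(-1.2296, 2.12968, -0.0974664)  len=0.5160
  (v16,v20,v21) [--+] → (-1.2296, -2.12968, 0.0974664)–(-1.2296, -1.72575, 0.4185)  len=0.5160
  (v16,v21,v17) [-+-] → (-1.2296, -1.72575, 0.4185)–(-1.2296, -1.56575, 0.388477)  len=0.1628
  (v17,v21,v22) [-++] → (-1.2296, -1.56575, 0.388477)–(-1.2296, -0.873653, 0.2586)  len=0.7042
  (v17,v22,v18) [-+-] → (-1.2296, -0.873653, 0.2586)–(-1.2296, -0.873653, 0.0422947)  len=0.2163
  (v18,v22,v23) [-++] → (-1.2296, -0.873653, 0.0422947)–(-1.2296, -0.873653, -0.2586)  len=0.3009
  (v18,v23,v19) [-+-] → (-1.2296, -0.873653, -0.2586)–(-1.2296, -1.10103, -0.301264)  len=0.2313
  (v19,v23,v24) [-++] → (-1.2296, -1.10103, -0.301264)–(-1.2296, -1.72575, -0.4185)  len=0.6356
  (v19,v24,v15) [-+-] → (-1.2296, -1.72575, -0.4185)–(-1.2296, -1.76908, -0.384063)  len=0.0553
  (v15,v24,v20) [-+-] → (-1.2296, -1.76908, -0.384063)–(-1.2296, -2.12968, -0.0974664)  len=0.4606
  (v20,v25,v21) [-++] → (-1.2296, -2.191, 0)–(-1.2296, -2.12968, 0.0974664)  len=0.1152
  (v24,v29,v20) [++-] → (-1.2296, -2.18708, -0.00622998)–(-1.2296, -2.12968, -0.0974664)  len=0.1078
  (v20,v29,v25) [-++] → (-1.2296, -2.18708, -0.00622998)–(-1.2296, -2.191, 0)  len=0.0074

Chained into 2 loop(s):
  loop 1: 12 segments, perimeter = 3.5134
  loop 2: 12 segments, perimeter = 3.5134
Total perimeter = 7.027


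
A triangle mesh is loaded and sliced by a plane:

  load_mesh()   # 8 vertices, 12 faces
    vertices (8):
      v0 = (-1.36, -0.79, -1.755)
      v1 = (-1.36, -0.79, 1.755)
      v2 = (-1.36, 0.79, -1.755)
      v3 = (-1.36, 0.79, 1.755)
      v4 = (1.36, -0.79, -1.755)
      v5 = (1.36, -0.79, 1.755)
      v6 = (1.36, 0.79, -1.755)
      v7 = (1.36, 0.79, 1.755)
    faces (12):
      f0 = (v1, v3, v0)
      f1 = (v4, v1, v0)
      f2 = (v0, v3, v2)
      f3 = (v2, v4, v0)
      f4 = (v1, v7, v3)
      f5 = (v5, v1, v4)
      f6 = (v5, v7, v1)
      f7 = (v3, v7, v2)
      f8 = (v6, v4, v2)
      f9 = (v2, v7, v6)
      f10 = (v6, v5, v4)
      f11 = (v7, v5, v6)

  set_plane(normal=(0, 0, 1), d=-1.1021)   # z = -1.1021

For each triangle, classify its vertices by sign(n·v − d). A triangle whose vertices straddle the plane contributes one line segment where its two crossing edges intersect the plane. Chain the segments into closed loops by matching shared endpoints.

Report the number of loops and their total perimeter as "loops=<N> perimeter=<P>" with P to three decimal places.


loops=1 perimeter=8.600

Straddling triangles (8 of 12):
  (v1,v3,v0) [++-] → (-1.36, -0.496102, -1.1021)–(-1.36, -0.79, -1.1021)  len=0.2939
  (v4,v1,v0) [-+-] → (0.854049, -0.79, -1.1021)–(-1.36, -0.79, -1.1021)  len=2.2140
  (v0,v3,v2) [-+-] → (-1.36, -0.496102, -1.1021)–(-1.36, 0.79, -1.1021)  len=1.2861
  (v5,v1,v4) [++-] → (0.854049, -0.79, -1.1021)–(1.36, -0.79, -1.1021)  len=0.5060
  (v3,v7,v2) [++-] → (-0.854049, 0.79, -1.1021)–(-1.36, 0.79, -1.1021)  len=0.5060
  (v2,v7,v6) [-+-] → (-0.854049, 0.79, -1.1021)–(1.36, 0.79, -1.1021)  len=2.2140
  (v6,v5,v4) [-+-] → (1.36, 0.496102, -1.1021)–(1.36, -0.79, -1.1021)  len=1.2861
  (v7,v5,v6) [++-] → (1.36, 0.496102, -1.1021)–(1.36, 0.79, -1.1021)  len=0.2939

Chained into 1 loop(s):
  loop 1: 8 segments, perimeter = 8.6000
Total perimeter = 8.600


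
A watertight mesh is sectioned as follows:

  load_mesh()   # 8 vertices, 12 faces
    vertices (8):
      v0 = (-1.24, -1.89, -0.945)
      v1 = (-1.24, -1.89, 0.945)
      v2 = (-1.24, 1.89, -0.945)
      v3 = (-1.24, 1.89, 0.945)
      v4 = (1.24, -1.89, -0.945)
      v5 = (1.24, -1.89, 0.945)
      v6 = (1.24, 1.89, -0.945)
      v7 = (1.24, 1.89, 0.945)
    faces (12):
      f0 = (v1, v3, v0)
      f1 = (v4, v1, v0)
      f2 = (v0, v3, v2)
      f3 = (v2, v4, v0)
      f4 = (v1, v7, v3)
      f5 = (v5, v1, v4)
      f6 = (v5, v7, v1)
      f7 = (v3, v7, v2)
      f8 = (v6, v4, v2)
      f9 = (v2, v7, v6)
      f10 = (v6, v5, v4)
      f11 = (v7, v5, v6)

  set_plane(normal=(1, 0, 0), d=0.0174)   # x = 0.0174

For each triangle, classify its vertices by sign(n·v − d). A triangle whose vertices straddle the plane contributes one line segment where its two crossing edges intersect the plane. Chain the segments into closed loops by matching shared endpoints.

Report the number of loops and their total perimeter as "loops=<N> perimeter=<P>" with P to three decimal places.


Straddling triangles (8 of 12):
  (v4,v1,v0) [+--] → (0.0174, -1.89, -0.0132605)–(0.0174, -1.89, -0.945)  len=0.9317
  (v2,v4,v0) [-+-] → (0.0174, -0.026521, -0.945)–(0.0174, -1.89, -0.945)  len=1.8635
  (v1,v7,v3) [-+-] → (0.0174, 0.026521, 0.945)–(0.0174, 1.89, 0.945)  len=1.8635
  (v5,v1,v4) [+-+] → (0.0174, -1.89, 0.945)–(0.0174, -1.89, -0.0132605)  len=0.9583
  (v5,v7,v1) [++-] → (0.0174, 0.026521, 0.945)–(0.0174, -1.89, 0.945)  len=1.9165
  (v3,v7,v2) [-+-] → (0.0174, 1.89, 0.945)–(0.0174, 1.89, 0.0132605)  len=0.9317
  (v6,v4,v2) [++-] → (0.0174, -0.026521, -0.945)–(0.0174, 1.89, -0.945)  len=1.9165
  (v2,v7,v6) [-++] → (0.0174, 1.89, 0.0132605)–(0.0174, 1.89, -0.945)  len=0.9583

Chained into 1 loop(s):
  loop 1: 8 segments, perimeter = 11.3400
Total perimeter = 11.340

loops=1 perimeter=11.340


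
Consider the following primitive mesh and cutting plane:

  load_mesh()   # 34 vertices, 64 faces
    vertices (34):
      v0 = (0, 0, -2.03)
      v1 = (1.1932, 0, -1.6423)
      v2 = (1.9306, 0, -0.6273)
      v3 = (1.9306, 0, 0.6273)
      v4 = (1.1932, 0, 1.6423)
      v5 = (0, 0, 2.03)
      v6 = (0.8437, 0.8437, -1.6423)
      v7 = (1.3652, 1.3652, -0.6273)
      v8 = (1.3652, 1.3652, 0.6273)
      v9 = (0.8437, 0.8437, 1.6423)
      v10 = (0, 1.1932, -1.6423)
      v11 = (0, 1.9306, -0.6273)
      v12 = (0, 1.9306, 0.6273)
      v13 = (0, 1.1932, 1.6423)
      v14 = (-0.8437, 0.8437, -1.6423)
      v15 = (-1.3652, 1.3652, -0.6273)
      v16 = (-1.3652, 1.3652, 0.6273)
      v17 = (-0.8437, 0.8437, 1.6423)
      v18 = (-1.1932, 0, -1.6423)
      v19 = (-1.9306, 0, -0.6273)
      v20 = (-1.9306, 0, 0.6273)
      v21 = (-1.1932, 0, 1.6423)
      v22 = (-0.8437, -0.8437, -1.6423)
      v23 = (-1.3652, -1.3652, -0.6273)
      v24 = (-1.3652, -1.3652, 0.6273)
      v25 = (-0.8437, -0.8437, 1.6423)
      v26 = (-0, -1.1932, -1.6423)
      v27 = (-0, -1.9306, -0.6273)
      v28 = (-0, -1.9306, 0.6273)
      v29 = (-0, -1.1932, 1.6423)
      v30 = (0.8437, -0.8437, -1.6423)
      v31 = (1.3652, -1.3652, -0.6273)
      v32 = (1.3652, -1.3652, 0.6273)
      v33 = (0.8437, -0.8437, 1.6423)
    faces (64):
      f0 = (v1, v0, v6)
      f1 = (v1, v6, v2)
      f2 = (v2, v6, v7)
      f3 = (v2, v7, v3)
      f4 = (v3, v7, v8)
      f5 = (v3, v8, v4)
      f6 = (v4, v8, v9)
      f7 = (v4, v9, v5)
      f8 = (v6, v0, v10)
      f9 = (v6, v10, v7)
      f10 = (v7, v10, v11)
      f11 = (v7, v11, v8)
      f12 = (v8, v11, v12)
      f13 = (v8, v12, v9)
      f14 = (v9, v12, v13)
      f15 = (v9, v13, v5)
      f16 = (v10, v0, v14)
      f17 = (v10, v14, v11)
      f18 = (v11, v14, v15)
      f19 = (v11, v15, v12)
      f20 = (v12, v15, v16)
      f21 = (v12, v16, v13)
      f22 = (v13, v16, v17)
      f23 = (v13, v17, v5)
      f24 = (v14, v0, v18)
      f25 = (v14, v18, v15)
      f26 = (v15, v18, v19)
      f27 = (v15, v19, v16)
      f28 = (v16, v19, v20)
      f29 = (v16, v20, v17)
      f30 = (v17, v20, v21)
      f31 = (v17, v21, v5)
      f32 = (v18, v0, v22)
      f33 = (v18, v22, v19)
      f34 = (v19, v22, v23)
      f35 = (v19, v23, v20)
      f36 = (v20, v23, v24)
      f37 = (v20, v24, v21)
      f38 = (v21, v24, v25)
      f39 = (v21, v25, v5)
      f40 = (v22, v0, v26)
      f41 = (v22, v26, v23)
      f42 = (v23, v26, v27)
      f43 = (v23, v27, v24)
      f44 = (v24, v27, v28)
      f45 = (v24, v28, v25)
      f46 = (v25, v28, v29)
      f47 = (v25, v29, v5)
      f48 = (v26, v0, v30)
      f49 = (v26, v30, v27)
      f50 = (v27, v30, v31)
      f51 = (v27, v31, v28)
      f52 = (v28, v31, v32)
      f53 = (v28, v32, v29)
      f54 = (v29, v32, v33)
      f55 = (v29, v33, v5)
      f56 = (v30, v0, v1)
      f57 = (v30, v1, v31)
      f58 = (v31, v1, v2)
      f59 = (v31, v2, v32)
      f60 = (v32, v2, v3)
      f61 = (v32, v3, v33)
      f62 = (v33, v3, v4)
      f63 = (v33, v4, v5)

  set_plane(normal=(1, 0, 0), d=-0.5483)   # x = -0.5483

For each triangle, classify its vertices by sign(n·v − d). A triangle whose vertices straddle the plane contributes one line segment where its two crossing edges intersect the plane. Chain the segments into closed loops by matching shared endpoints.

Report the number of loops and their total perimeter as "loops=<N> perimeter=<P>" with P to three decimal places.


loops=1 perimeter=11.498

Straddling triangles (20 of 64):
  (v10,v0,v14) [++-] → (-0.5483, 0.5483, -1.77804)–(-0.5483, 0.966068, -1.6423)  len=0.4393
  (v10,v14,v11) [+-+] → (-0.5483, 0.966068, -1.6423)–(-0.5483, 1.22425, -1.28692)  len=0.4393
  (v11,v14,v15) [+--] → (-0.5483, 1.22425, -1.28692)–(-0.5483, 1.70352, -0.6273)  len=0.8154
  (v11,v15,v12) [+-+] → (-0.5483, 1.70352, -0.6273)–(-0.5483, 1.70352, 0.12342)  len=0.7507
  (v12,v15,v16) [+--] → (-0.5483, 1.70352, 0.12342)–(-0.5483, 1.70352, 0.6273)  len=0.5039
  (v12,v16,v13) [+-+] → (-0.5483, 1.70352, 0.6273)–(-0.5483, 1.26228, 1.23465)  len=0.7507
  (v13,v16,v17) [+--] → (-0.5483, 1.26228, 1.23465)–(-0.5483, 0.966068, 1.6423)  len=0.5039
  (v13,v17,v5) [+-+] → (-0.5483, 0.966068, 1.6423)–(-0.5483, 0.5483, 1.77804)  len=0.4393
  (v14,v0,v18) [-+-] → (-0.5483, 0.5483, -1.77804)–(-0.5483, 0, -1.85184)  len=0.5532
  (v17,v21,v5) [--+] → (-0.5483, 0, 1.85184)–(-0.5483, 0.5483, 1.77804)  len=0.5532
  (v18,v0,v22) [-+-] → (-0.5483, 0, -1.85184)–(-0.5483, -0.5483, -1.77804)  len=0.5532
  (v21,v25,v5) [--+] → (-0.5483, -0.5483, 1.77804)–(-0.5483, 0, 1.85184)  len=0.5532
  (v22,v0,v26) [-++] → (-0.5483, -0.5483, -1.77804)–(-0.5483, -0.966068, -1.6423)  len=0.4393
  (v22,v26,v23) [-+-] → (-0.5483, -0.966068, -1.6423)–(-0.5483, -1.26228, -1.23465)  len=0.5039
  (v23,v26,v27) [-++] → (-0.5483, -1.26228, -1.23465)–(-0.5483, -1.70352, -0.6273)  len=0.7507
  (v23,v27,v24) [-+-] → (-0.5483, -1.70352, -0.6273)–(-0.5483, -1.70352, -0.12342)  len=0.5039
  (v24,v27,v28) [-++] → (-0.5483, -1.70352, -0.12342)–(-0.5483, -1.70352, 0.6273)  len=0.7507
  (v24,v28,v25) [-+-] → (-0.5483, -1.70352, 0.6273)–(-0.5483, -1.22425, 1.28692)  len=0.8154
  (v25,v28,v29) [-++] → (-0.5483, -1.22425, 1.28692)–(-0.5483, -0.966068, 1.6423)  len=0.4393
  (v25,v29,v5) [-++] → (-0.5483, -0.966068, 1.6423)–(-0.5483, -0.5483, 1.77804)  len=0.4393

Chained into 1 loop(s):
  loop 1: 20 segments, perimeter = 11.4977
Total perimeter = 11.498


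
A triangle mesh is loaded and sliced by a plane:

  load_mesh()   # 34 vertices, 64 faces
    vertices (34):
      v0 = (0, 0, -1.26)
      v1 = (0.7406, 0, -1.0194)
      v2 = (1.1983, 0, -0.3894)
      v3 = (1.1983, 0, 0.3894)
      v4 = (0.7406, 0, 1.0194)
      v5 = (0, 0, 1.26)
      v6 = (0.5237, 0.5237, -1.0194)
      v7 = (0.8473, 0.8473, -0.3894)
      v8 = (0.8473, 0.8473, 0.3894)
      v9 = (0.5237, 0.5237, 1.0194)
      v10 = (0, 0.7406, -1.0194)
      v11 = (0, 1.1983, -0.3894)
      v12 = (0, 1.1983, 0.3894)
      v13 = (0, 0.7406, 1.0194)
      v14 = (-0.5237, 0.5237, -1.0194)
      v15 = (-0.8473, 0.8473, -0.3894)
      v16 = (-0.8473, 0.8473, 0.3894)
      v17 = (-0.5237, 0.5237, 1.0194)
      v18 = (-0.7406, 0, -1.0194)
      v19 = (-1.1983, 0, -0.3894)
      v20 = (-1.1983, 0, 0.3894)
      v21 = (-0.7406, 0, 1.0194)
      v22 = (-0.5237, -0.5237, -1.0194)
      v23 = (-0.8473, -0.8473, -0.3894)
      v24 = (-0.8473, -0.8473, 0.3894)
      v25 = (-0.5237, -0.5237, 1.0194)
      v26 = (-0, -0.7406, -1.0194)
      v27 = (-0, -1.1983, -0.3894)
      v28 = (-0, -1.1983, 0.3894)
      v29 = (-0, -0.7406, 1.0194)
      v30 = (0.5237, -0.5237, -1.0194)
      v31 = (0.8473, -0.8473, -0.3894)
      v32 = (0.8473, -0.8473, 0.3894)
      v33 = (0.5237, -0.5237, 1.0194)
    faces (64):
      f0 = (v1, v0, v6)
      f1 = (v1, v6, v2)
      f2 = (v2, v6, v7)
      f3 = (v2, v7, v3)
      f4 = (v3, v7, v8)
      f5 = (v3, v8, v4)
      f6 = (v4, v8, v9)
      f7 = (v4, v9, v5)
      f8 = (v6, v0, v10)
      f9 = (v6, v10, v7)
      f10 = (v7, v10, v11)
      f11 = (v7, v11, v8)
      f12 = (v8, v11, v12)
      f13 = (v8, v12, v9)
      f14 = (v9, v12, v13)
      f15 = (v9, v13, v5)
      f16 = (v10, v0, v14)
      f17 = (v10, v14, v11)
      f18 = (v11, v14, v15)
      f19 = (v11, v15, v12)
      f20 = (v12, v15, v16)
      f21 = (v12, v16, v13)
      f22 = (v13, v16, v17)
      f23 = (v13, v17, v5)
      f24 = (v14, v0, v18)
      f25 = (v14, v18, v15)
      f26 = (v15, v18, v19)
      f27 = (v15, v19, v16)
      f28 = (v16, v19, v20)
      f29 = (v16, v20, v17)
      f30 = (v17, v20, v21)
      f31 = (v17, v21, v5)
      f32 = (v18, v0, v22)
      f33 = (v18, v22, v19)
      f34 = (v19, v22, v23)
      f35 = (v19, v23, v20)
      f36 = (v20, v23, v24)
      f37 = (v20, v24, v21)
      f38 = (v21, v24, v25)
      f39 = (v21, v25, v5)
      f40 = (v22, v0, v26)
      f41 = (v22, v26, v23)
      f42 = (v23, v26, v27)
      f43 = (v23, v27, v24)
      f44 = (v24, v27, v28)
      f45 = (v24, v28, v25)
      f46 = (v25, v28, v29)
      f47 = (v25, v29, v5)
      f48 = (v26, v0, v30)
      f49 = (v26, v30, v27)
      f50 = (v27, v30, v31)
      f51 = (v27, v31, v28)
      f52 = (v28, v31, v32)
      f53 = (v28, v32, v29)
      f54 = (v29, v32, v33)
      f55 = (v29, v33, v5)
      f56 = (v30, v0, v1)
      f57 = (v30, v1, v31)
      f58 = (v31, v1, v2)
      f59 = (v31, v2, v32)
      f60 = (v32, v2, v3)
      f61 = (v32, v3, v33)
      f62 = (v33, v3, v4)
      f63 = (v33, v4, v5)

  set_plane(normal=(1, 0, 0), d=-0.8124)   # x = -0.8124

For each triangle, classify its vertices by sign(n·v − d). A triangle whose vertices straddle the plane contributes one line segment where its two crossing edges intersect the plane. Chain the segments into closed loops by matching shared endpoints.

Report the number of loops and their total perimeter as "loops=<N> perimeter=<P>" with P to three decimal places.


loops=1 perimeter=5.634

Straddling triangles (18 of 64):
  (v11,v14,v15) [++-] → (-0.8124, 0.8124, -0.457345)–(-0.8124, 0.861758, -0.3894)  len=0.0840
  (v11,v15,v12) [+-+] → (-0.8124, 0.861758, -0.3894)–(-0.8124, 0.861758, -0.357321)  len=0.0321
  (v12,v15,v16) [+--] → (-0.8124, 0.861758, -0.357321)–(-0.8124, 0.861758, 0.3894)  len=0.7467
  (v12,v16,v13) [+-+] → (-0.8124, 0.861758, 0.3894)–(-0.8124, 0.842905, 0.415349)  len=0.0321
  (v13,v16,v17) [+-+] → (-0.8124, 0.842905, 0.415349)–(-0.8124, 0.8124, 0.457345)  len=0.0519
  (v14,v18,v15) [++-] → (-0.8124, 0.570161, -0.595464)–(-0.8124, 0.8124, -0.457345)  len=0.2788
  (v15,v18,v19) [-+-] → (-0.8124, 0.570161, -0.595464)–(-0.8124, 0, -0.920571)  len=0.6563
  (v16,v20,v17) [--+] → (-0.8124, 0.299579, 0.749787)–(-0.8124, 0.8124, 0.457345)  len=0.5903
  (v17,v20,v21) [+-+] → (-0.8124, 0.299579, 0.749787)–(-0.8124, 0, 0.920571)  len=0.3448
  (v18,v22,v19) [++-] → (-0.8124, -0.299579, -0.749787)–(-0.8124, 0, -0.920571)  len=0.3448
  (v19,v22,v23) [-+-] → (-0.8124, -0.299579, -0.749787)–(-0.8124, -0.8124, -0.457345)  len=0.5903
  (v20,v24,v21) [--+] → (-0.8124, -0.570161, 0.595464)–(-0.8124, 0, 0.920571)  len=0.6563
  (v21,v24,v25) [+-+] → (-0.8124, -0.570161, 0.595464)–(-0.8124, -0.8124, 0.457345)  len=0.2788
  (v22,v26,v23) [++-] → (-0.8124, -0.842905, -0.415349)–(-0.8124, -0.8124, -0.457345)  len=0.0519
  (v23,v26,v27) [-++] → (-0.8124, -0.842905, -0.415349)–(-0.8124, -0.861758, -0.3894)  len=0.0321
  (v23,v27,v24) [-+-] → (-0.8124, -0.861758, -0.3894)–(-0.8124, -0.861758, 0.357321)  len=0.7467
  (v24,v27,v28) [-++] → (-0.8124, -0.861758, 0.357321)–(-0.8124, -0.861758, 0.3894)  len=0.0321
  (v24,v28,v25) [-++] → (-0.8124, -0.861758, 0.3894)–(-0.8124, -0.8124, 0.457345)  len=0.0840

Chained into 1 loop(s):
  loop 1: 18 segments, perimeter = 5.6343
Total perimeter = 5.634


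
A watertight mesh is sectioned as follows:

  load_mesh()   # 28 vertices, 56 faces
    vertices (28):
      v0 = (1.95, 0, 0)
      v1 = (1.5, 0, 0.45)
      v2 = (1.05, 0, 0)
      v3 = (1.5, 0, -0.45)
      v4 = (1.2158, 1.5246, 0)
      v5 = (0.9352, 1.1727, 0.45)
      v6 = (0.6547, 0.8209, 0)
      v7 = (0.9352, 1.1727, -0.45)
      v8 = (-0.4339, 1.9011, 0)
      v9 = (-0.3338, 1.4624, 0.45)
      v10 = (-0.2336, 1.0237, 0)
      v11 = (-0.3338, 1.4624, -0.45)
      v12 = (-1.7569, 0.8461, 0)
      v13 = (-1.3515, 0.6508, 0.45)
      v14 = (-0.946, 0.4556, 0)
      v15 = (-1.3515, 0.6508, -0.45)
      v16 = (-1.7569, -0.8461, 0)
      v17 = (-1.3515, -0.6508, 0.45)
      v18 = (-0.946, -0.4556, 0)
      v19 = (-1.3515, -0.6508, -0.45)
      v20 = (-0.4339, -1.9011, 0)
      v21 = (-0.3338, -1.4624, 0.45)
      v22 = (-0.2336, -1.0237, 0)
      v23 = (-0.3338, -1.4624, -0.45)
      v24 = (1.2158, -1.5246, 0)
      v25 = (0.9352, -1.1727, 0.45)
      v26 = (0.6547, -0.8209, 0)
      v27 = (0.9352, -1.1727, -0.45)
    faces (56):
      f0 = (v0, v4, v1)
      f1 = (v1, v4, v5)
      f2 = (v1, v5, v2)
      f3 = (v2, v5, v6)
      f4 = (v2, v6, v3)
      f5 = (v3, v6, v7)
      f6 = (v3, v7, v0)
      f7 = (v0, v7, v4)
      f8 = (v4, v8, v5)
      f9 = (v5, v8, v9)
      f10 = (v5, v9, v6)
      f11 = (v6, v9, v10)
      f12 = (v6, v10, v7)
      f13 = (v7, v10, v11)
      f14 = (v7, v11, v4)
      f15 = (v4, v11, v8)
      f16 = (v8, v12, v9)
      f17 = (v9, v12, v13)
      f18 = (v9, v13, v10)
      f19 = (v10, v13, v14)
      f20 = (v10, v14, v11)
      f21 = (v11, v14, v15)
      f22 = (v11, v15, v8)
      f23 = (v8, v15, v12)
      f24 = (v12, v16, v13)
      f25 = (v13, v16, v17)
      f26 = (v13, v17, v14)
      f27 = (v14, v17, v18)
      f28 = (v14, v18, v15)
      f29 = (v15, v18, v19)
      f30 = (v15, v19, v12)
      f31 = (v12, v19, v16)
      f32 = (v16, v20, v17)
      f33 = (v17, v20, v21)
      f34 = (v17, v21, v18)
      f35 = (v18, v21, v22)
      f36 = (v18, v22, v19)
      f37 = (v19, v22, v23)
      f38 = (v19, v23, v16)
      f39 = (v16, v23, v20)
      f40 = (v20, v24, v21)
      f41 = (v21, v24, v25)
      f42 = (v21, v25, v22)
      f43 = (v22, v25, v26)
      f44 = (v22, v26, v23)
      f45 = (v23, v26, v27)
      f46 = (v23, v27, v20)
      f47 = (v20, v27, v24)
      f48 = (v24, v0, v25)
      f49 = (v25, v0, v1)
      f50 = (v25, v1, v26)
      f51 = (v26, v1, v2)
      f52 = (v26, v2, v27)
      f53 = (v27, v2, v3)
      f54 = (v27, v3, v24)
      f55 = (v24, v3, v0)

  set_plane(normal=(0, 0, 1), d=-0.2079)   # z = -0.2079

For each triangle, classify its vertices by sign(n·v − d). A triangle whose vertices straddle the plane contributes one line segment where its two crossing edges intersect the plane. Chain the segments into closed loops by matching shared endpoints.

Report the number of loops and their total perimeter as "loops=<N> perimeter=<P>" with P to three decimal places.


loops=2 perimeter=18.223

Straddling triangles (28 of 56):
  (v2,v6,v3) [++-] → (1.04523, 0.441644, -0.2079)–(1.2579, 0, -0.2079)  len=0.4902
  (v3,v6,v7) [-+-] → (1.04523, 0.441644, -0.2079)–(0.784291, 0.983432, -0.2079)  len=0.6014
  (v3,v7,v0) [--+] → (1.48116, 0.541787, -0.2079)–(1.7421, 0, -0.2079)  len=0.6014
  (v0,v7,v4) [+-+] → (1.48116, 0.541787, -0.2079)–(1.08616, 1.36202, -0.2079)  len=0.9104
  (v6,v10,v7) [++-] → (0.306386, 1.09254, -0.2079)–(0.784291, 0.983432, -0.2079)  len=0.4902
  (v7,v10,v11) [-+-] → (0.306386, 1.09254, -0.2079)–(-0.279892, 1.22638, -0.2079)  len=0.6014
  (v7,v11,v4) [--+] → (0.499885, 1.49586, -0.2079)–(1.08616, 1.36202, -0.2079)  len=0.6014
  (v4,v11,v8) [+-+] → (0.499885, 1.49586, -0.2079)–(-0.387654, 1.69842, -0.2079)  len=0.9104
  (v10,v14,v11) [++-] → (-0.663164, 0.920742, -0.2079)–(-0.279892, 1.22638, -0.2079)  len=0.4902
  (v11,v14,v15) [-+-] → (-0.663164, 0.920742, -0.2079)–(-1.13334, 0.545782, -0.2079)  len=0.6014
  (v11,v15,v8) [--+] → (-0.857831, 1.32346, -0.2079)–(-0.387654, 1.69842, -0.2079)  len=0.6014
  (v8,v15,v12) [+-+] → (-0.857831, 1.32346, -0.2079)–(-1.56961, 0.755871, -0.2079)  len=0.9104
  (v14,v18,v15) [++-] → (-1.13334, 0.0555568, -0.2079)–(-1.13334, 0.545782, -0.2079)  len=0.4902
  (v15,v18,v19) [-+-] → (-1.13334, 0.0555568, -0.2079)–(-1.13334, -0.545782, -0.2079)  len=0.6013
  (v15,v19,v12) [--+] → (-1.56961, 0.154532, -0.2079)–(-1.56961, 0.755871, -0.2079)  len=0.6013
  (v12,v19,v16) [+-+] → (-1.56961, 0.154532, -0.2079)–(-1.56961, -0.755871, -0.2079)  len=0.9104
  (v18,v22,v19) [++-] → (-0.75007, -0.85142, -0.2079)–(-1.13334, -0.545782, -0.2079)  len=0.4902
  (v19,v22,v23) [-+-] → (-0.75007, -0.85142, -0.2079)–(-0.279892, -1.22638, -0.2079)  len=0.6014
  (v19,v23,v16) [--+] → (-1.09943, -1.13083, -0.2079)–(-1.56961, -0.755871, -0.2079)  len=0.6014
  (v16,v23,v20) [+-+] → (-1.09943, -1.13083, -0.2079)–(-0.387654, -1.69842, -0.2079)  len=0.9104
  (v22,v26,v23) [++-] → (0.198013, -1.11727, -0.2079)–(-0.279892, -1.22638, -0.2079)  len=0.4902
  (v23,v26,v27) [-+-] → (0.198013, -1.11727, -0.2079)–(0.784291, -0.983432, -0.2079)  len=0.6014
  (v23,v27,v20) [--+] → (0.198624, -1.56458, -0.2079)–(-0.387654, -1.69842, -0.2079)  len=0.6014
  (v20,v27,v24) [+-+] → (0.198624, -1.56458, -0.2079)–(1.08616, -1.36202, -0.2079)  len=0.9104
  (v26,v2,v27) [++-] → (0.996962, -0.541787, -0.2079)–(0.784291, -0.983432, -0.2079)  len=0.4902
  (v27,v2,v3) [-+-] → (0.996962, -0.541787, -0.2079)–(1.2579, 0, -0.2079)  len=0.6014
  (v27,v3,v24) [--+] → (1.3471, -0.820235, -0.2079)–(1.08616, -1.36202, -0.2079)  len=0.6014
  (v24,v3,v0) [+-+] → (1.3471, -0.820235, -0.2079)–(1.7421, 0, -0.2079)  len=0.9104

Chained into 2 loop(s):
  loop 1: 14 segments, perimeter = 7.6410
  loop 2: 14 segments, perimeter = 10.5822
Total perimeter = 18.223
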